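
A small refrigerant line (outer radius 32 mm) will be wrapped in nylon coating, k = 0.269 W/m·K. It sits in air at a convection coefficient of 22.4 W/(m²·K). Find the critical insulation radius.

For a cylinder r_cr = k/h = 0.269/22.4
r_cr = 12 mm; since the bare radius (32 mm) is above r_cr, any added insulation will reduce heat loss.

r_cr ≈ 12 mm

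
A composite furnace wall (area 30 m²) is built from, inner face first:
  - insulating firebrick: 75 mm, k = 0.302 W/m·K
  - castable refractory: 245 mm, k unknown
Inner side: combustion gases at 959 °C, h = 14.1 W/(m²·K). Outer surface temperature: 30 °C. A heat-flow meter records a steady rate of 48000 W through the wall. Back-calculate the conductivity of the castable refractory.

k ≈ 0.937 W/(m·K)

Thermal resistances in series:
R_inner film = 1/(h_i·A) = 1/(14.1×30) = 0.002364 K/W
R_insulating firebrick = L/(kA) = 0.075/(0.302×30) = 0.008278 K/W
Sum of known resistances R_other = 0.01064 K/W
Total R = ΔT/Q = 929/48000 = 0.01935 K/W
R_castable refractory = R_total − R_other = 0.008712 K/W
k = L/(R·A) = 0.245/(0.008712×30)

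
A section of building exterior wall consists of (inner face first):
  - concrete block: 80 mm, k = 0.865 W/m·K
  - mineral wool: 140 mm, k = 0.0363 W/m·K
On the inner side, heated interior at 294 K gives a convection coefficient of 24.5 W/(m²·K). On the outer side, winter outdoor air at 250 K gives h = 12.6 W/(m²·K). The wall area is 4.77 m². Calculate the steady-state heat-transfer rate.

Treating each layer as a thermal resistance in series:
R_inner film = 1/(h_i·A) = 1/(24.5×4.77) = 0.008557 K/W
R_concrete block = L/(kA) = 0.08/(0.865×4.77) = 0.01939 K/W
R_mineral wool = L/(kA) = 0.14/(0.0363×4.77) = 0.8085 K/W
R_outer film = 1/(h_o·A) = 1/(12.6×4.77) = 0.01664 K/W
R_total = 0.8531 K/W
Q = ΔT / R_total = 44 / 0.8531

Q ≈ 51.6 W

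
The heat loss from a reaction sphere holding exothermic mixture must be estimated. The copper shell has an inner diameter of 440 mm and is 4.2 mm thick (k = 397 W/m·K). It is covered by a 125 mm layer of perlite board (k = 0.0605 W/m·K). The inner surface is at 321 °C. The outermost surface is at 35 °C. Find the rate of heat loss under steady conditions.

Spherical conduction: R = (1/r_in − 1/r_out)/(4πk) per layer; series-sum.
R_copper shell = (1/0.22 − 1/0.2242)/(4π×397) = 1.707×10^-5 K/W
R_perlite board = (1/0.2242 − 1/0.3492)/(4π×0.0605) = 2.1 K/W
R_total = 2.1 K/W
Q = ΔT/R_total = 286/2.1

Q ≈ 136 W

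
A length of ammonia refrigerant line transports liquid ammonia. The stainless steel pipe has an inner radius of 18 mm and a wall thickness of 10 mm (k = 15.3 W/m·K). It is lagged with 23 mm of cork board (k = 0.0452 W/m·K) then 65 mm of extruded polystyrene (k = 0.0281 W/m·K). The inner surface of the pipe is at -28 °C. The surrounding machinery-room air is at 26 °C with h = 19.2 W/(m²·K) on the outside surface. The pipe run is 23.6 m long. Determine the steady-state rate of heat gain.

Per-layer cylindrical resistances, series-summed:
R_stainless steel pipe wall = ln(28/18)/(2π×15.3×23.6) = 1.947×10^-4 K/W
R_cork board = ln(51/28)/(2π×0.0452×23.6) = 0.08946 K/W
R_extruded polystyrene = ln(116/51)/(2π×0.0281×23.6) = 0.1972 K/W
R_outer film = 1/(h_o·2πr_oL) = 1/(19.2×2π×0.116×23.6) = 0.003028 K/W
R_total = 0.2899 K/W
Q = ΔT/R_total = 54/0.2899

Q ≈ 186 W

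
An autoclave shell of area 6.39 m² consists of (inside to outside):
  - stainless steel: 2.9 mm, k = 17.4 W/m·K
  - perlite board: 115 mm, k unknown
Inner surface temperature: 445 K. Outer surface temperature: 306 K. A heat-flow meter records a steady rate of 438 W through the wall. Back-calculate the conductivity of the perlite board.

k ≈ 0.0567 W/(m·K)

Model the wall as resistances in series:
R_stainless steel = L/(kA) = 0.0029/(17.4×6.39) = 2.608×10^-5 K/W
Sum of known resistances R_other = 2.608×10^-5 K/W
Total R = ΔT/Q = 139/438 = 0.3174 K/W
R_perlite board = R_total − R_other = 0.3173 K/W
k = L/(R·A) = 0.115/(0.3173×6.39)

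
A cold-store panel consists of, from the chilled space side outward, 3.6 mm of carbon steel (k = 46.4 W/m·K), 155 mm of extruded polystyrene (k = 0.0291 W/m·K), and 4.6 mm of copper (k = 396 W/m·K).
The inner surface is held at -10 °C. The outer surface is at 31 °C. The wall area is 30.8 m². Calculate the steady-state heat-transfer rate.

Series thermal resistances:
R_carbon steel = L/(kA) = 0.0036/(46.4×30.8) = 2.519×10^-6 K/W
R_extruded polystyrene = L/(kA) = 0.155/(0.0291×30.8) = 0.1729 K/W
R_copper = L/(kA) = 0.0046/(396×30.8) = 3.771×10^-7 K/W
R_total = 0.1729 K/W
Q = ΔT / R_total = 41 / 0.1729

Q ≈ 237 W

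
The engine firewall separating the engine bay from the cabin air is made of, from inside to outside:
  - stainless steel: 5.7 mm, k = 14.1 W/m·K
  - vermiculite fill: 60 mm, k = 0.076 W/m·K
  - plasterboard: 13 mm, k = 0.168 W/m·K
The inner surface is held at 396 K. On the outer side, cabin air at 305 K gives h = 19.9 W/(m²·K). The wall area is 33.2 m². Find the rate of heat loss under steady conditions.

Model the wall as resistances in series:
R_stainless steel = L/(kA) = 0.0057/(14.1×33.2) = 1.218×10^-5 K/W
R_vermiculite fill = L/(kA) = 0.06/(0.076×33.2) = 0.02378 K/W
R_plasterboard = L/(kA) = 0.013/(0.168×33.2) = 0.002331 K/W
R_outer film = 1/(h_o·A) = 1/(19.9×33.2) = 0.001514 K/W
R_total = 0.02764 K/W
Q = ΔT / R_total = 91 / 0.02764

Q ≈ 3290 W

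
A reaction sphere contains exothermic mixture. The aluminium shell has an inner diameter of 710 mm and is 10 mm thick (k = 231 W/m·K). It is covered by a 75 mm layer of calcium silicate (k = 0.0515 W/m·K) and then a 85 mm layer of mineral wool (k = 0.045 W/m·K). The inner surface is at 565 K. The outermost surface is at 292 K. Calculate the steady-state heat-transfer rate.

Each spherical layer contributes R = (1/r_i − 1/r_o)/(4πk):
R_aluminium shell = (1/0.355 − 1/0.365)/(4π×231) = 2.659×10^-5 K/W
R_calcium silicate = (1/0.365 − 1/0.44)/(4π×0.0515) = 0.7216 K/W
R_mineral wool = (1/0.44 − 1/0.525)/(4π×0.045) = 0.6507 K/W
R_total = 1.372 K/W
Q = ΔT/R_total = 273/1.372

Q ≈ 199 W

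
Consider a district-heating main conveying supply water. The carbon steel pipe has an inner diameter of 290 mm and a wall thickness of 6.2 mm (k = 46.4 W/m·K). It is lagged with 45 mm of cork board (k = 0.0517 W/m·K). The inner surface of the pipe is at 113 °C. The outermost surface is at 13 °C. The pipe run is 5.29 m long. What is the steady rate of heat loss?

Q ≈ 659 W

Treating each annulus and film as a series resistance:
R_carbon steel pipe wall = ln(151.2/145)/(2π×46.4×5.29) = 2.715×10^-5 K/W
R_cork board = ln(196.2/151.2)/(2π×0.0517×5.29) = 0.1516 K/W
R_total = 0.1516 K/W
Q = ΔT/R_total = 100/0.1516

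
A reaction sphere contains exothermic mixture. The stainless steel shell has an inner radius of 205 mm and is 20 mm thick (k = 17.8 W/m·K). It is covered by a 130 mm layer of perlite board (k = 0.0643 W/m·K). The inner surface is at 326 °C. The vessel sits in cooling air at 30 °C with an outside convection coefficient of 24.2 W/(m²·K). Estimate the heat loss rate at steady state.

Q ≈ 145 W

For a spherical shell R = (1/r₁ − 1/r₂)/(4πk); film R = 1/(h·4πr²). In series:
R_stainless steel shell = (1/0.205 − 1/0.225)/(4π×17.8) = 0.001938 K/W
R_perlite board = (1/0.225 − 1/0.355)/(4π×0.0643) = 2.014 K/W
R_outer film = 1/(h·4πr_o²) = 1/(24.2×4π×0.355²) = 0.02609 K/W
R_total = 2.042 K/W
Q = ΔT/R_total = 296/2.042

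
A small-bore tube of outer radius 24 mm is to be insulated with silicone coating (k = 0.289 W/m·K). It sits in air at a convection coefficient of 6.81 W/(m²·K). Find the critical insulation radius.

For a cylinder r_cr = k/h = 0.289/6.81
r_cr = 42.4 mm; since the bare radius (24 mm) is below r_cr, adding a thin layer of insulation will *increase* heat loss.

r_cr ≈ 42.4 mm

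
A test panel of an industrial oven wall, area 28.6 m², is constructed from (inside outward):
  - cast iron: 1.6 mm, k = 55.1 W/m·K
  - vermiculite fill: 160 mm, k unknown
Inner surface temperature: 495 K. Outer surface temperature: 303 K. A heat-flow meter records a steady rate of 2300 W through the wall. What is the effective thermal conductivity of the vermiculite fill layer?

k ≈ 0.067 W/(m·K)

Using the resistance-network approach (series):
R_cast iron = L/(kA) = 0.0016/(55.1×28.6) = 1.015×10^-6 K/W
Sum of known resistances R_other = 1.015×10^-6 K/W
Total R = ΔT/Q = 192/2300 = 0.08348 K/W
R_vermiculite fill = R_total − R_other = 0.08348 K/W
k = L/(R·A) = 0.16/(0.08348×28.6)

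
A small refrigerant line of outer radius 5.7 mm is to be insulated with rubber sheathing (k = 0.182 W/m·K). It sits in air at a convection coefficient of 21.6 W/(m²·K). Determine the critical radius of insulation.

For a cylinder r_cr = k/h = 0.182/21.6
r_cr = 8.43 mm; since the bare radius (5.7 mm) is below r_cr, adding a thin layer of insulation will *increase* heat loss.

r_cr ≈ 8.43 mm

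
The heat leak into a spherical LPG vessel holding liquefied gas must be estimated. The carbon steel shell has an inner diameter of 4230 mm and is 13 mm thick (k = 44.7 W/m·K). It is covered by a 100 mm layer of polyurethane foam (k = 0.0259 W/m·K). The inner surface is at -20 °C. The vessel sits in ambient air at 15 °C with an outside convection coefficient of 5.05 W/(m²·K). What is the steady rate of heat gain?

Spherical conduction: R = (1/r_in − 1/r_out)/(4πk) per layer; series-sum.
R_carbon steel shell = (1/2.115 − 1/2.128)/(4π×44.7) = 5.142×10^-6 K/W
R_polyurethane foam = (1/2.128 − 1/2.228)/(4π×0.0259) = 0.0648 K/W
R_outer film = 1/(h·4πr_o²) = 1/(5.05×4π×2.228²) = 0.003174 K/W
R_total = 0.06798 K/W
Q = ΔT/R_total = 35/0.06798

Q ≈ 515 W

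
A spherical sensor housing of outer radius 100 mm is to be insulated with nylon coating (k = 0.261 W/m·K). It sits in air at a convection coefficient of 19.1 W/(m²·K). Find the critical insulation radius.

For a sphere r_cr = 2k/h = 2×0.261/19.1
r_cr = 27.3 mm; since the bare radius (100 mm) is above r_cr, any added insulation will reduce heat loss.

r_cr ≈ 27.3 mm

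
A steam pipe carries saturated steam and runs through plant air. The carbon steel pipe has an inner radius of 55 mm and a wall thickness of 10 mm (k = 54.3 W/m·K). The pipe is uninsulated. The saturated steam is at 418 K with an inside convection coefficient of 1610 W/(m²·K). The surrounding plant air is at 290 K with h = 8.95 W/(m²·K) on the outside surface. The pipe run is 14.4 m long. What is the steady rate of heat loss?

Q ≈ 6680 W

Treating each annulus and film as a series resistance:
R_inner film = 1/(h_i·2πr₁L) = 1/(1610×2π×0.055×14.4) = 1.248×10^-4 K/W
R_carbon steel pipe wall = ln(65/55)/(2π×54.3×14.4) = 3.4×10^-5 K/W
R_outer film = 1/(h_o·2πr_oL) = 1/(8.95×2π×0.065×14.4) = 0.019 K/W
R_total = 0.01916 K/W
Q = ΔT/R_total = 128/0.01916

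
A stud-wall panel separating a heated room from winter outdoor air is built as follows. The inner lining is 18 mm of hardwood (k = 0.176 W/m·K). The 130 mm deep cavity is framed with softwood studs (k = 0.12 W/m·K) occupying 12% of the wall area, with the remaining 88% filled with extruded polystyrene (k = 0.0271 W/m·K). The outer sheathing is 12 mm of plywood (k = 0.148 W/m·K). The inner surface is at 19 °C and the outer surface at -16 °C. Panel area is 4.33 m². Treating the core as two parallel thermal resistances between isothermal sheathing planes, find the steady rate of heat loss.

Q ≈ 42.3 W

Sheathing layers in series; stud and cavity paths in parallel between them.
R_inner = 0.018/(0.176×4.33) = 0.02362 K/W
R_stud  = 0.13/(0.12×0.12×4.33) = 2.085 K/W
R_cav   = 0.13/(0.0271×0.88×4.33) = 1.259 K/W
1/R_core = 1/R_stud + 1/R_cav → R_core = 0.785 K/W
R_outer = 0.012/(0.148×4.33) = 0.01873 K/W
R_total = 0.8273 K/W
Q = ΔT/R_total = 35/0.8273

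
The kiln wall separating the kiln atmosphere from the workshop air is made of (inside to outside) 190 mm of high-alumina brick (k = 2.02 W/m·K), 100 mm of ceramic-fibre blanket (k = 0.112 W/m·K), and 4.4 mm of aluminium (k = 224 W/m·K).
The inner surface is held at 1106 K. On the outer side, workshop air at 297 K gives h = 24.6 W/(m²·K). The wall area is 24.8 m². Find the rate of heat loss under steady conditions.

Q ≈ 19500 W

Thermal resistances in series:
R_high-alumina brick = L/(kA) = 0.19/(2.02×24.8) = 0.003793 K/W
R_ceramic-fibre blanket = L/(kA) = 0.1/(0.112×24.8) = 0.036 K/W
R_aluminium = L/(kA) = 0.0044/(224×24.8) = 7.921×10^-7 K/W
R_outer film = 1/(h_o·A) = 1/(24.6×24.8) = 0.001639 K/W
R_total = 0.04143 K/W
Q = ΔT / R_total = 809 / 0.04143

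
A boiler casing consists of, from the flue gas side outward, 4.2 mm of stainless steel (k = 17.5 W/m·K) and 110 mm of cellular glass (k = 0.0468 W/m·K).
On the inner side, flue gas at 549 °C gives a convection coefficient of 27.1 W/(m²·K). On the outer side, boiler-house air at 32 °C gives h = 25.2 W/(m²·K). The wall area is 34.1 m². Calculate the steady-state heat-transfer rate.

Series thermal resistances:
R_inner film = 1/(h_i·A) = 1/(27.1×34.1) = 0.001082 K/W
R_stainless steel = L/(kA) = 0.0042/(17.5×34.1) = 7.038×10^-6 K/W
R_cellular glass = L/(kA) = 0.11/(0.0468×34.1) = 0.06893 K/W
R_outer film = 1/(h_o·A) = 1/(25.2×34.1) = 0.001164 K/W
R_total = 0.07118 K/W
Q = ΔT / R_total = 517 / 0.07118

Q ≈ 7260 W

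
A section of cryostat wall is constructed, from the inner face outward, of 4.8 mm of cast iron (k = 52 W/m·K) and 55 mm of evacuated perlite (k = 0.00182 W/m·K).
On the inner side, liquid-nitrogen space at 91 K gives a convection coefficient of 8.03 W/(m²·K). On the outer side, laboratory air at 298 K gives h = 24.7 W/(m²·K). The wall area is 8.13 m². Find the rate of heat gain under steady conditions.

Model the wall as resistances in series:
R_inner film = 1/(h_i·A) = 1/(8.03×8.13) = 0.01532 K/W
R_cast iron = L/(kA) = 0.0048/(52×8.13) = 1.135×10^-5 K/W
R_evacuated perlite = L/(kA) = 0.055/(0.00182×8.13) = 3.717 K/W
R_outer film = 1/(h_o·A) = 1/(24.7×8.13) = 0.00498 K/W
R_total = 3.737 K/W
Q = ΔT / R_total = 207 / 3.737

Q ≈ 55.4 W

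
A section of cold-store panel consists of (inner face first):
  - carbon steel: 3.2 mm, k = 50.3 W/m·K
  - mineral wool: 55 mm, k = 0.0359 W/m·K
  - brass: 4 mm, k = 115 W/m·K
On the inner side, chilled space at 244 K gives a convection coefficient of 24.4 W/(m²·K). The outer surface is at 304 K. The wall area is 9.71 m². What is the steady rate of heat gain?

Using the resistance-network approach (series):
R_inner film = 1/(h_i·A) = 1/(24.4×9.71) = 0.004221 K/W
R_carbon steel = L/(kA) = 0.0032/(50.3×9.71) = 6.552×10^-6 K/W
R_mineral wool = L/(kA) = 0.055/(0.0359×9.71) = 0.1578 K/W
R_brass = L/(kA) = 0.004/(115×9.71) = 3.582×10^-6 K/W
R_total = 0.162 K/W
Q = ΔT / R_total = 60 / 0.162

Q ≈ 370 W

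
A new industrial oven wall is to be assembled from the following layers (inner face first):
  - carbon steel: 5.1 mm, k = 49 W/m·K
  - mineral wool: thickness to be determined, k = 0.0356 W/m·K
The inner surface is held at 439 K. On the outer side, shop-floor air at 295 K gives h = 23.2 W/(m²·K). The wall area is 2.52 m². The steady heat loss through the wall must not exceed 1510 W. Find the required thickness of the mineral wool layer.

L ≈ 7.02 mm

Using the resistance-network approach (series):
R_carbon steel = L/(kA) = 0.0051/(49×2.52) = 4.13×10^-5 K/W
R_outer film = 1/(h_o·A) = 1/(23.2×2.52) = 0.0171 K/W
Sum of the known resistances R_other = 0.01715 K/W
Required total resistance R_tot = ΔT/Q_allow = 144/1510 = 0.09536 K/W
R_mineral wool = R_tot − R_other = 0.07822 K/W
L = R·k·A = 0.07822×0.0356×2.52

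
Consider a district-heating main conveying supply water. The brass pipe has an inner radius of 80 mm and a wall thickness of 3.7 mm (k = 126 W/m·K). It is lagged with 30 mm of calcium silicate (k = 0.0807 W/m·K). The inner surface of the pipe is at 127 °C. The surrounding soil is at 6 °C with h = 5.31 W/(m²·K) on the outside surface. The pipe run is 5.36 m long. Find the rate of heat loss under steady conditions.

Treating each annulus and film as a series resistance:
R_brass pipe wall = ln(83.7/80)/(2π×126×5.36) = 1.065×10^-5 K/W
R_calcium silicate = ln(113.7/83.7)/(2π×0.0807×5.36) = 0.1127 K/W
R_outer film = 1/(h_o·2πr_oL) = 1/(5.31×2π×0.1137×5.36) = 0.04918 K/W
R_total = 0.1619 K/W
Q = ΔT/R_total = 121/0.1619

Q ≈ 747 W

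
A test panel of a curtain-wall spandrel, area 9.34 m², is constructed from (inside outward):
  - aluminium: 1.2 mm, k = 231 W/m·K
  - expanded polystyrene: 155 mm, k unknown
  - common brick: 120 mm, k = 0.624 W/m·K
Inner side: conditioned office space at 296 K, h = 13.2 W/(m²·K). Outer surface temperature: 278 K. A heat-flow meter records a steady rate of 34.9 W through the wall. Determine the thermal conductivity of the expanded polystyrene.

Using the resistance-network approach (series):
R_inner film = 1/(h_i·A) = 1/(13.2×9.34) = 0.008111 K/W
R_aluminium = L/(kA) = 0.0012/(231×9.34) = 5.562×10^-7 K/W
R_common brick = L/(kA) = 0.12/(0.624×9.34) = 0.02059 K/W
Sum of known resistances R_other = 0.0287 K/W
Total R = ΔT/Q = 18/34.9 = 0.5158 K/W
R_expanded polystyrene = R_total − R_other = 0.4871 K/W
k = L/(R·A) = 0.155/(0.4871×9.34)

k ≈ 0.0341 W/(m·K)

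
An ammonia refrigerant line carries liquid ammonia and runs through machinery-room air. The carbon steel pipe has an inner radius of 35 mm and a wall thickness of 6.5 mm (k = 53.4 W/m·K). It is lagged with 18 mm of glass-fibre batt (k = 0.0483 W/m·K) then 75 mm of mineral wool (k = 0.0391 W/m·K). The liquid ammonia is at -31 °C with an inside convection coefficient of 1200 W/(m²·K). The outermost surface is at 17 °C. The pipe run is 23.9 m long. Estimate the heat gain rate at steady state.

For a radial system each layer contributes R = ln(r_out/r_in)/(2πkL); films add R = 1/(hA).
R_inner film = 1/(h_i·2πr₁L) = 1/(1200×2π×0.035×23.9) = 1.586×10^-4 K/W
R_carbon steel pipe wall = ln(41.5/35)/(2π×53.4×23.9) = 2.124×10^-5 K/W
R_glass-fibre batt = ln(59.5/41.5)/(2π×0.0483×23.9) = 0.04967 K/W
R_mineral wool = ln(134.5/59.5)/(2π×0.0391×23.9) = 0.1389 K/W
R_total = 0.1888 K/W
Q = ΔT/R_total = 48/0.1888

Q ≈ 254 W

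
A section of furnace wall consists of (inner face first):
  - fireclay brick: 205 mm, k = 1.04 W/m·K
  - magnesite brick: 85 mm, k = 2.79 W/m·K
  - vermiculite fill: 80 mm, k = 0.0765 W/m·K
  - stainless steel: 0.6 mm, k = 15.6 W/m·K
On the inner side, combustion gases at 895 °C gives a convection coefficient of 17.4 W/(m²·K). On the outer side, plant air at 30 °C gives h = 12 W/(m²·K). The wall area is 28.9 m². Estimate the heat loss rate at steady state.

Q ≈ 17700 W

Series thermal resistances:
R_inner film = 1/(h_i·A) = 1/(17.4×28.9) = 0.001989 K/W
R_fireclay brick = L/(kA) = 0.205/(1.04×28.9) = 0.006821 K/W
R_magnesite brick = L/(kA) = 0.085/(2.79×28.9) = 0.001054 K/W
R_vermiculite fill = L/(kA) = 0.08/(0.0765×28.9) = 0.03619 K/W
R_stainless steel = L/(kA) = 0.0006/(15.6×28.9) = 1.331×10^-6 K/W
R_outer film = 1/(h_o·A) = 1/(12×28.9) = 0.002884 K/W
R_total = 0.04893 K/W
Q = ΔT / R_total = 865 / 0.04893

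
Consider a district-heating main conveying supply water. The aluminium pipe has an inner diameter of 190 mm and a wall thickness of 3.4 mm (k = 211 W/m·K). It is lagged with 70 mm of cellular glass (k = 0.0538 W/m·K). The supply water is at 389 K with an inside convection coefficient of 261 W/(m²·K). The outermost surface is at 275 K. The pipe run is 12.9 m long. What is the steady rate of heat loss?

Q ≈ 921 W

For a radial system each layer contributes R = ln(r_out/r_in)/(2πkL); films add R = 1/(hA).
R_inner film = 1/(h_i·2πr₁L) = 1/(261×2π×0.095×12.9) = 4.976×10^-4 K/W
R_aluminium pipe wall = ln(98.4/95)/(2π×211×12.9) = 2.056×10^-6 K/W
R_cellular glass = ln(168.4/98.4)/(2π×0.0538×12.9) = 0.1232 K/W
R_total = 0.1237 K/W
Q = ΔT/R_total = 114/0.1237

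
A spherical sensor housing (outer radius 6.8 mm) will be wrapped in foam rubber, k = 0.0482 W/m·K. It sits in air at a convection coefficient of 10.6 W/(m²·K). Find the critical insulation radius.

r_cr ≈ 9.09 mm

For a sphere r_cr = 2k/h = 2×0.0482/10.6
r_cr = 9.09 mm; since the bare radius (6.8 mm) is below r_cr, adding a thin layer of insulation will *increase* heat loss.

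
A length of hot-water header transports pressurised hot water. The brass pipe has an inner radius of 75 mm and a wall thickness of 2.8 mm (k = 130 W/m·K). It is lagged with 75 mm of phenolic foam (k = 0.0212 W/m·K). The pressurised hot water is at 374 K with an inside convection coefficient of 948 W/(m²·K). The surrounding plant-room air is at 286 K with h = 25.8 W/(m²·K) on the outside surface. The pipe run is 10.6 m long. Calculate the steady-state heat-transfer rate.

Q ≈ 183 W

Cylindrical conduction, so R = ln(r₂/r₁)/(2πkL) per layer, in series:
R_inner film = 1/(h_i·2πr₁L) = 1/(948×2π×0.075×10.6) = 2.112×10^-4 K/W
R_brass pipe wall = ln(77.8/75)/(2π×130×10.6) = 4.233×10^-6 K/W
R_phenolic foam = ln(152.8/77.8)/(2π×0.0212×10.6) = 0.4781 K/W
R_outer film = 1/(h_o·2πr_oL) = 1/(25.8×2π×0.1528×10.6) = 0.003809 K/W
R_total = 0.4821 K/W
Q = ΔT/R_total = 88/0.4821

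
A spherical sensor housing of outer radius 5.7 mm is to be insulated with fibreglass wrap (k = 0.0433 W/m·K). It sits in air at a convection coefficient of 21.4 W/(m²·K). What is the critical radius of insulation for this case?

For a sphere r_cr = 2k/h = 2×0.0433/21.4
r_cr = 4.05 mm; since the bare radius (5.7 mm) is above r_cr, any added insulation will reduce heat loss.

r_cr ≈ 4.05 mm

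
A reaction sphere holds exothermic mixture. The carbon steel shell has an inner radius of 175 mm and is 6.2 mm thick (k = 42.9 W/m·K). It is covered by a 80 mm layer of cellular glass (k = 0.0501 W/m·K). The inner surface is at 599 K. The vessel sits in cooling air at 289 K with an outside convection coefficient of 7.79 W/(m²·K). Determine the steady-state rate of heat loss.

Q ≈ 109 W

For a spherical shell R = (1/r₁ − 1/r₂)/(4πk); film R = 1/(h·4πr²). In series:
R_carbon steel shell = (1/0.175 − 1/0.1812)/(4π×42.9) = 3.627×10^-4 K/W
R_cellular glass = (1/0.1812 − 1/0.2612)/(4π×0.0501) = 2.685 K/W
R_outer film = 1/(h·4πr_o²) = 1/(7.79×4π×0.2612²) = 0.1497 K/W
R_total = 2.835 K/W
Q = ΔT/R_total = 310/2.835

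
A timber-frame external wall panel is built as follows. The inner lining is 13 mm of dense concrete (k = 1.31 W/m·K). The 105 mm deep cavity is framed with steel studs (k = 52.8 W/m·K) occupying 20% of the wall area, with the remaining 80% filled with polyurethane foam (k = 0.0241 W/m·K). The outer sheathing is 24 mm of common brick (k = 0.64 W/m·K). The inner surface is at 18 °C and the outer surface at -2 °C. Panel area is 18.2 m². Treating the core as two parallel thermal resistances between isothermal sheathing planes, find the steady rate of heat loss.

Q ≈ 6350 W

Sheathing layers in series; stud and cavity paths in parallel between them.
R_inner = 0.013/(1.31×18.2) = 5.453×10^-4 K/W
R_stud  = 0.105/(52.8×0.2×18.2) = 5.463×10^-4 K/W
R_cav   = 0.105/(0.0241×0.8×18.2) = 0.2992 K/W
1/R_core = 1/R_stud + 1/R_cav → R_core = 5.453×10^-4 K/W
R_outer = 0.024/(0.64×18.2) = 0.00206 K/W
R_total = 0.003151 K/W
Q = ΔT/R_total = 20/0.003151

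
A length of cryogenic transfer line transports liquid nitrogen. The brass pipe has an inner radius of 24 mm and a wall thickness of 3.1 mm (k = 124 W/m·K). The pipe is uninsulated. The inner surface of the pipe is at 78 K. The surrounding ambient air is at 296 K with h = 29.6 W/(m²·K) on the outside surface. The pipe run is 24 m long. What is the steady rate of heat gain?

Per-layer cylindrical resistances, series-summed:
R_brass pipe wall = ln(27.1/24)/(2π×124×24) = 6.497×10^-6 K/W
R_outer film = 1/(h_o·2πr_oL) = 1/(29.6×2π×0.0271×24) = 0.008267 K/W
R_total = 0.008273 K/W
Q = ΔT/R_total = 218/0.008273

Q ≈ 26300 W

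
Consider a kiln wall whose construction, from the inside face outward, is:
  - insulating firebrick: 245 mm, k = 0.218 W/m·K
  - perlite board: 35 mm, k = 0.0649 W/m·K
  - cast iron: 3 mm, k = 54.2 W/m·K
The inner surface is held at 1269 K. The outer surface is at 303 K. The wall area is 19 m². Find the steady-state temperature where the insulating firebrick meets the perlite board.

Model the wall as resistances in series:
R_insulating firebrick = L/(kA) = 0.245/(0.218×19) = 0.05915 K/W
R_perlite board = L/(kA) = 0.035/(0.0649×19) = 0.02838 K/W
R_cast iron = L/(kA) = 0.003/(54.2×19) = 2.913×10^-6 K/W
R_total = 0.08754 K/W;  Q = ΔT/R_total = 966/0.08754 = 11040 W
T_interface = T_inner − Q·ΣR(inner→interface) = 1269 − 11000×0.05915

T ≈ 616 K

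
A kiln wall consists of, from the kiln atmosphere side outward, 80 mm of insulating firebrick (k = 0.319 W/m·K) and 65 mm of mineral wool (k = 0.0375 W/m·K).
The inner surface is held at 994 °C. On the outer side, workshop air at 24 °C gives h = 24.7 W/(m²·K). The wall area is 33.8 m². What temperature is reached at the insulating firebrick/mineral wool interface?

Model the wall as resistances in series:
R_insulating firebrick = L/(kA) = 0.08/(0.319×33.8) = 0.00742 K/W
R_mineral wool = L/(kA) = 0.065/(0.0375×33.8) = 0.05128 K/W
R_outer film = 1/(h_o·A) = 1/(24.7×33.8) = 0.001198 K/W
R_total = 0.0599 K/W;  Q = ΔT/R_total = 970/0.0599 = 16190 W
T_interface = T_inner − Q·ΣR(inner→interface) = 994 − 16200×0.00742

T ≈ 874 °C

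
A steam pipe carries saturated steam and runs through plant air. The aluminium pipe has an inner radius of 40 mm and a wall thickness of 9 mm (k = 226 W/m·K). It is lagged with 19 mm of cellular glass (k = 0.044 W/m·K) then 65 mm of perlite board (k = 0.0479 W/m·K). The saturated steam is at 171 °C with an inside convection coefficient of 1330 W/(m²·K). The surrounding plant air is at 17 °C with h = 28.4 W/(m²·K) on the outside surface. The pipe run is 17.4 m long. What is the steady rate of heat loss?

Cylindrical conduction, so R = ln(r₂/r₁)/(2πkL) per layer, in series:
R_inner film = 1/(h_i·2πr₁L) = 1/(1330×2π×0.04×17.4) = 1.719×10^-4 K/W
R_aluminium pipe wall = ln(49/40)/(2π×226×17.4) = 8.214×10^-6 K/W
R_cellular glass = ln(68/49)/(2π×0.044×17.4) = 0.06812 K/W
R_perlite board = ln(133/68)/(2π×0.0479×17.4) = 0.1281 K/W
R_outer film = 1/(h_o·2πr_oL) = 1/(28.4×2π×0.133×17.4) = 0.002422 K/W
R_total = 0.1988 K/W
Q = ΔT/R_total = 154/0.1988

Q ≈ 775 W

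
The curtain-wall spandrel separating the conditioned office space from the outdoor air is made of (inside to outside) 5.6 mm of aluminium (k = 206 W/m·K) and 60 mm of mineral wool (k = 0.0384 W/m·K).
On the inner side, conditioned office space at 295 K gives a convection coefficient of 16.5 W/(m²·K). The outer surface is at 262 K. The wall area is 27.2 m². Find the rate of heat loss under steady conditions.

Q ≈ 553 W

Series thermal resistances:
R_inner film = 1/(h_i·A) = 1/(16.5×27.2) = 0.002228 K/W
R_aluminium = L/(kA) = 0.0056/(206×27.2) = 9.994×10^-7 K/W
R_mineral wool = L/(kA) = 0.06/(0.0384×27.2) = 0.05744 K/W
R_total = 0.05967 K/W
Q = ΔT / R_total = 33 / 0.05967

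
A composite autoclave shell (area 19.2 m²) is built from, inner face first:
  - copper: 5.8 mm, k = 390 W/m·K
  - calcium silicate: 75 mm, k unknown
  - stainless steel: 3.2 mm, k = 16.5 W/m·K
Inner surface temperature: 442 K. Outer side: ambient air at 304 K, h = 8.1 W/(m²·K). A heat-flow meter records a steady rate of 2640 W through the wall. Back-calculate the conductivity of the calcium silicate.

k ≈ 0.0852 W/(m·K)

Series thermal resistances:
R_copper = L/(kA) = 0.0058/(390×19.2) = 7.746×10^-7 K/W
R_stainless steel = L/(kA) = 0.0032/(16.5×19.2) = 1.01×10^-5 K/W
R_outer film = 1/(h_o·A) = 1/(8.1×19.2) = 0.00643 K/W
Sum of known resistances R_other = 0.006441 K/W
Total R = ΔT/Q = 138/2640 = 0.05227 K/W
R_calcium silicate = R_total − R_other = 0.04583 K/W
k = L/(R·A) = 0.075/(0.04583×19.2)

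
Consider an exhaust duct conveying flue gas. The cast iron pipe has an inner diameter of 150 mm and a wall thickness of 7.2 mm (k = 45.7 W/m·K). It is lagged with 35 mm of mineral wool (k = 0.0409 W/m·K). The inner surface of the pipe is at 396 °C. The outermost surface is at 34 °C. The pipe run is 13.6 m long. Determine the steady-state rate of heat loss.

Q ≈ 3570 W

Treating each annulus and film as a series resistance:
R_cast iron pipe wall = ln(82.2/75)/(2π×45.7×13.6) = 2.347×10^-5 K/W
R_mineral wool = ln(117.2/82.2)/(2π×0.0409×13.6) = 0.1015 K/W
R_total = 0.1015 K/W
Q = ΔT/R_total = 362/0.1015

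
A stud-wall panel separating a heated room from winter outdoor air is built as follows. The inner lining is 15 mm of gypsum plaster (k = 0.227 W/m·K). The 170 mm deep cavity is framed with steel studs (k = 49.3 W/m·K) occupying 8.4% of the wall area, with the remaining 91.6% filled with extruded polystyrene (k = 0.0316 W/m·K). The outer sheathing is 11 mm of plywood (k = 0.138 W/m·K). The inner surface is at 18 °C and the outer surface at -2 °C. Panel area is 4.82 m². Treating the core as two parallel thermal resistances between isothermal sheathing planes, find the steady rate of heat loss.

Q ≈ 517 W

Sheathing layers in series; stud and cavity paths in parallel between them.
R_inner = 0.015/(0.227×4.82) = 0.01371 K/W
R_stud  = 0.17/(49.3×0.084×4.82) = 0.008517 K/W
R_cav   = 0.17/(0.0316×0.916×4.82) = 1.218 K/W
1/R_core = 1/R_stud + 1/R_cav → R_core = 0.008458 K/W
R_outer = 0.011/(0.138×4.82) = 0.01654 K/W
R_total = 0.0387 K/W
Q = ΔT/R_total = 20/0.0387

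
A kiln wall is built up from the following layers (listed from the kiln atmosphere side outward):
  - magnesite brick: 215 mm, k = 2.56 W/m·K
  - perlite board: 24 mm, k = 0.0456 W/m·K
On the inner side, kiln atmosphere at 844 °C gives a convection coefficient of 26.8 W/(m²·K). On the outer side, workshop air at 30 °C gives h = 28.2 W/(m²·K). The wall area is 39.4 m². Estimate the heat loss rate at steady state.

Q ≈ 47000 W

Using the resistance-network approach (series):
R_inner film = 1/(h_i·A) = 1/(26.8×39.4) = 9.47×10^-4 K/W
R_magnesite brick = L/(kA) = 0.215/(2.56×39.4) = 0.002132 K/W
R_perlite board = L/(kA) = 0.024/(0.0456×39.4) = 0.01336 K/W
R_outer film = 1/(h_o·A) = 1/(28.2×39.4) = 9×10^-4 K/W
R_total = 0.01734 K/W
Q = ΔT / R_total = 814 / 0.01734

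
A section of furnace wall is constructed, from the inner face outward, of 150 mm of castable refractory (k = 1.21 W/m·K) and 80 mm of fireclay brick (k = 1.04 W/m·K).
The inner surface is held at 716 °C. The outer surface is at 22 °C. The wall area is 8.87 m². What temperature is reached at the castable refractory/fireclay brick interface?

T ≈ 288 °C

Series thermal resistances:
R_castable refractory = L/(kA) = 0.15/(1.21×8.87) = 0.01398 K/W
R_fireclay brick = L/(kA) = 0.08/(1.04×8.87) = 0.008672 K/W
R_total = 0.02265 K/W;  Q = ΔT/R_total = 694/0.02265 = 30640 W
T_interface = T_inner − Q·ΣR(inner→interface) = 716 − 30600×0.01398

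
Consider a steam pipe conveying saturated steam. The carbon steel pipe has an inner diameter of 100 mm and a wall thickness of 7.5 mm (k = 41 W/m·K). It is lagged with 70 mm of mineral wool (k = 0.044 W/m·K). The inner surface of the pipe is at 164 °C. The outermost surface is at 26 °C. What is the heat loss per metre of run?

q′ ≈ 47.9 W/m

Radial resistances (cylindrical: R_cond = ln(r_o/r_i)/(2πkL), R_conv = 1/(h·2πrL)):
R_carbon steel pipe wall = ln(57.5/50)/(2π×41×1) = 5.425×10^-4 K/W
R_mineral wool = ln(127.5/57.5)/(2π×0.044×1) = 2.88 K/W
R_total = 2.881 K/W
Q = ΔT/R_total = 138/2.881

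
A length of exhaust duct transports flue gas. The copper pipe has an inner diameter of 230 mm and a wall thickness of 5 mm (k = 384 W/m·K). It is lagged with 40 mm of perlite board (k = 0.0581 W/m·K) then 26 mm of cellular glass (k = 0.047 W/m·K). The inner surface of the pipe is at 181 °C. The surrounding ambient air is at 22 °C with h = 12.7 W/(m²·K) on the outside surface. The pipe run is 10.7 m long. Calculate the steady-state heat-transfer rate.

Q ≈ 1250 W

Radial resistances (cylindrical: R_cond = ln(r_o/r_i)/(2πkL), R_conv = 1/(h·2πrL)):
R_copper pipe wall = ln(120/115)/(2π×384×10.7) = 1.649×10^-6 K/W
R_perlite board = ln(160/120)/(2π×0.0581×10.7) = 0.07365 K/W
R_cellular glass = ln(186/160)/(2π×0.047×10.7) = 0.04765 K/W
R_outer film = 1/(h_o·2πr_oL) = 1/(12.7×2π×0.186×10.7) = 0.006297 K/W
R_total = 0.1276 K/W
Q = ΔT/R_total = 159/0.1276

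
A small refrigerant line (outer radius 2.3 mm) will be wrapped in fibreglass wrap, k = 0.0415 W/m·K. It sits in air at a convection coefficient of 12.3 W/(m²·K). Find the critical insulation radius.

For a cylinder r_cr = k/h = 0.0415/12.3
r_cr = 3.37 mm; since the bare radius (2.3 mm) is below r_cr, adding a thin layer of insulation will *increase* heat loss.

r_cr ≈ 3.37 mm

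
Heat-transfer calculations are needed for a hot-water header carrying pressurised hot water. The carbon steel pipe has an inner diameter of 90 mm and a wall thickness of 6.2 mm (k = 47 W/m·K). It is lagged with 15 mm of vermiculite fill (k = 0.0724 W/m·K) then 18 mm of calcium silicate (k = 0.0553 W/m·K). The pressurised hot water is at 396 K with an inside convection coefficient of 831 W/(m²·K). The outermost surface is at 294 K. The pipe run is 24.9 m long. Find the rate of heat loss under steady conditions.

Q ≈ 2010 W

For a radial system each layer contributes R = ln(r_out/r_in)/(2πkL); films add R = 1/(hA).
R_inner film = 1/(h_i·2πr₁L) = 1/(831×2π×0.045×24.9) = 1.709×10^-4 K/W
R_carbon steel pipe wall = ln(51.2/45)/(2π×47×24.9) = 1.755×10^-5 K/W
R_vermiculite fill = ln(66.2/51.2)/(2π×0.0724×24.9) = 0.02268 K/W
R_calcium silicate = ln(84.2/66.2)/(2π×0.0553×24.9) = 0.0278 K/W
R_total = 0.05067 K/W
Q = ΔT/R_total = 102/0.05067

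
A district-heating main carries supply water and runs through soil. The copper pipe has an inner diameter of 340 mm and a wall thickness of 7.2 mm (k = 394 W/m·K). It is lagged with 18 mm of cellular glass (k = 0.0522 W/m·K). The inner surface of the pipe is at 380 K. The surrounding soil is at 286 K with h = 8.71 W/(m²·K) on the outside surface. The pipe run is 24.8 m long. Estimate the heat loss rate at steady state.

Treating each annulus and film as a series resistance:
R_copper pipe wall = ln(177.2/170)/(2π×394×24.8) = 6.756×10^-7 K/W
R_cellular glass = ln(195.2/177.2)/(2π×0.0522×24.8) = 0.01189 K/W
R_outer film = 1/(h_o·2πr_oL) = 1/(8.71×2π×0.1952×24.8) = 0.003775 K/W
R_total = 0.01567 K/W
Q = ΔT/R_total = 94/0.01567

Q ≈ 6000 W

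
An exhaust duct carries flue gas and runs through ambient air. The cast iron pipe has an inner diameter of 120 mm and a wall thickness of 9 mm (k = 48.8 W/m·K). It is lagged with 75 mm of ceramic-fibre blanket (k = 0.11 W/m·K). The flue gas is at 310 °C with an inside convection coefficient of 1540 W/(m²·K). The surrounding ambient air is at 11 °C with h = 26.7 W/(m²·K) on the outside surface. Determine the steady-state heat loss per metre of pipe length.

q′ ≈ 270 W/m

Per-layer cylindrical resistances, series-summed:
R_inner film = 1/(h_i·2πr₁L) = 1/(1540×2π×0.06×1) = 0.001722 K/W
R_cast iron pipe wall = ln(69/60)/(2π×48.8×1) = 4.558×10^-4 K/W
R_ceramic-fibre blanket = ln(144/69)/(2π×0.11×1) = 1.064 K/W
R_outer film = 1/(h_o·2πr_oL) = 1/(26.7×2π×0.144×1) = 0.04139 K/W
R_total = 1.108 K/W
Q = ΔT/R_total = 299/1.108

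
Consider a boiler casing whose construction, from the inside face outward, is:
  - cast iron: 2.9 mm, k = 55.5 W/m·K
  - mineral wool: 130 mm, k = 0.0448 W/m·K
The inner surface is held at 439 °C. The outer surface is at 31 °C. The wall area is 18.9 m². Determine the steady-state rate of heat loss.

Q ≈ 2660 W

Thermal resistances in series:
R_cast iron = L/(kA) = 0.0029/(55.5×18.9) = 2.765×10^-6 K/W
R_mineral wool = L/(kA) = 0.13/(0.0448×18.9) = 0.1535 K/W
R_total = 0.1535 K/W
Q = ΔT / R_total = 408 / 0.1535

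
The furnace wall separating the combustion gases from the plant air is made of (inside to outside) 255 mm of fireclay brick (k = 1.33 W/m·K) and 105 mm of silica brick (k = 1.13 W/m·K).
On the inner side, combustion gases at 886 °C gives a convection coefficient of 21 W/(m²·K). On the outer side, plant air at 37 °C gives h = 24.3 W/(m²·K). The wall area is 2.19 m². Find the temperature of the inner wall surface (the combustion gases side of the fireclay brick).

T ≈ 778 °C

Thermal resistances in series:
R_inner film = 1/(h_i·A) = 1/(21×2.19) = 0.02174 K/W
R_fireclay brick = L/(kA) = 0.255/(1.33×2.19) = 0.08755 K/W
R_silica brick = L/(kA) = 0.105/(1.13×2.19) = 0.04243 K/W
R_outer film = 1/(h_o·A) = 1/(24.3×2.19) = 0.01879 K/W
R_total = 0.1705 K/W;  Q = ΔT/R_total = 849/0.1705 = 4979 W
T_interface = T_inner − Q·ΣR(inner→interface) = 886 − 4980×0.02174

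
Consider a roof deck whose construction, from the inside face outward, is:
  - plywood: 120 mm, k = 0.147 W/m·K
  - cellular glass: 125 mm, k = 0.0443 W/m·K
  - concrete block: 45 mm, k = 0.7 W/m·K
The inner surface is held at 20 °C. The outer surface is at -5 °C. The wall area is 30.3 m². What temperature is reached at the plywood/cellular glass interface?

Model the wall as resistances in series:
R_plywood = L/(kA) = 0.12/(0.147×30.3) = 0.02694 K/W
R_cellular glass = L/(kA) = 0.125/(0.0443×30.3) = 0.09312 K/W
R_concrete block = L/(kA) = 0.045/(0.7×30.3) = 0.002122 K/W
R_total = 0.1222 K/W;  Q = ΔT/R_total = 25/0.1222 = 204.6 W
T_interface = T_inner − Q·ΣR(inner→interface) = 20 − 205×0.02694

T ≈ 14.5 °C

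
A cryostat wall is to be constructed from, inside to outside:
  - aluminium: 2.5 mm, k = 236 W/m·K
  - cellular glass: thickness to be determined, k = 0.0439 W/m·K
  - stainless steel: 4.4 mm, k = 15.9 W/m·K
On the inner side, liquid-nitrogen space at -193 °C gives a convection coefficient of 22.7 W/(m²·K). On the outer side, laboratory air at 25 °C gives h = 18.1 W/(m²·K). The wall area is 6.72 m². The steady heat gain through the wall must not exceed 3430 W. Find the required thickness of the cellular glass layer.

L ≈ 14.4 mm

Thermal resistances in series:
R_inner film = 1/(h_i·A) = 1/(22.7×6.72) = 0.006555 K/W
R_aluminium = L/(kA) = 0.0025/(236×6.72) = 1.576×10^-6 K/W
R_stainless steel = L/(kA) = 0.0044/(15.9×6.72) = 4.118×10^-5 K/W
R_outer film = 1/(h_o·A) = 1/(18.1×6.72) = 0.008222 K/W
Sum of the known resistances R_other = 0.01482 K/W
Required total resistance R_tot = ΔT/Q_allow = 218/3430 = 0.06356 K/W
R_cellular glass = R_tot − R_other = 0.04874 K/W
L = R·k·A = 0.04874×0.0439×6.72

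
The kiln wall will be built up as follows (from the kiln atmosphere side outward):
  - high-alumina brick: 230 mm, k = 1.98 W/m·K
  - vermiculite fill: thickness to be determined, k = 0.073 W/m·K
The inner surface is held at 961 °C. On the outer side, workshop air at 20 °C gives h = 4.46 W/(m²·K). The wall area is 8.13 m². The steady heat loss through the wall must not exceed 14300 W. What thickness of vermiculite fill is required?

Using the resistance-network approach (series):
R_high-alumina brick = L/(kA) = 0.23/(1.98×8.13) = 0.01429 K/W
R_outer film = 1/(h_o·A) = 1/(4.46×8.13) = 0.02758 K/W
Sum of the known resistances R_other = 0.04187 K/W
Required total resistance R_tot = ΔT/Q_allow = 941/14300 = 0.0658 K/W
R_vermiculite fill = R_tot − R_other = 0.02394 K/W
L = R·k·A = 0.02394×0.073×8.13

L ≈ 14.2 mm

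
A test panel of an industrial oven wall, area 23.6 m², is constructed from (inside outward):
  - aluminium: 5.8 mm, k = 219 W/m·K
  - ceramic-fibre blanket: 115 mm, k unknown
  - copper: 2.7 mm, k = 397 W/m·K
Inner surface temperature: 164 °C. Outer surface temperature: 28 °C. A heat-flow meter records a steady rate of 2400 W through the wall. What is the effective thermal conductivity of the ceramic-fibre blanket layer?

Treating each layer as a thermal resistance in series:
R_aluminium = L/(kA) = 0.0058/(219×23.6) = 1.122×10^-6 K/W
R_copper = L/(kA) = 0.0027/(397×23.6) = 2.882×10^-7 K/W
Sum of known resistances R_other = 1.41×10^-6 K/W
Total R = ΔT/Q = 136/2400 = 0.05667 K/W
R_ceramic-fibre blanket = R_total − R_other = 0.05667 K/W
k = L/(R·A) = 0.115/(0.05667×23.6)

k ≈ 0.086 W/(m·K)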